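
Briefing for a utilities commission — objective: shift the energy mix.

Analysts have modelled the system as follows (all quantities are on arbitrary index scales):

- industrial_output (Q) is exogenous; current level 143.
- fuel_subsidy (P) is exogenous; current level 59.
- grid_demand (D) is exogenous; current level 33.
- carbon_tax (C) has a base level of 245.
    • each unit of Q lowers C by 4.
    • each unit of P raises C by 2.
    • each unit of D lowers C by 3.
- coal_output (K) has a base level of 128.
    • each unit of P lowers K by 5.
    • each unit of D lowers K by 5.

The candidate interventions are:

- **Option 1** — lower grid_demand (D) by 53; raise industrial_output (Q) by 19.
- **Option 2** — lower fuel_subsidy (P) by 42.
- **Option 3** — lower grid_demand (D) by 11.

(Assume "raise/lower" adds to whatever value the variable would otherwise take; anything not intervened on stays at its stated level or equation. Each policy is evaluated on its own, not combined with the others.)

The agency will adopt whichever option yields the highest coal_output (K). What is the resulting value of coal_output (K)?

-67

Option 1 (D − 53, Q + 19):
  P = 59
  D = 33 − 53 = -20
  K = 128 − 5·59 − 5·(-20) = -67
Option 2 (P − 42):
  P = 59 − 42 = 17
  D = 33
  K = 128 − 5·17 − 5·33 = -122
Option 3 (D − 11):
  P = 59
  D = 33 − 11 = 22
  K = 128 − 5·59 − 5·22 = -277
Comparing — Option 1: K=-67, Option 2: K=-122, Option 3: K=-277. Highest is -67 (Option 1).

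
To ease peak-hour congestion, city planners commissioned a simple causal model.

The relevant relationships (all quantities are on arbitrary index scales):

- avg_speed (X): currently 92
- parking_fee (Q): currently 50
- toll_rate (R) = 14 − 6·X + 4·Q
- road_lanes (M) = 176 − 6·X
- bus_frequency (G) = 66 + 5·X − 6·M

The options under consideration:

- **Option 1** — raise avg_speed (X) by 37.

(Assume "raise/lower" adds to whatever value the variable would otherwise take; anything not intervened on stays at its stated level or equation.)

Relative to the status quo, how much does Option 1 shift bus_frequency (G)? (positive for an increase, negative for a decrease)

Baseline:
  X = 92
  M = 176 − 6·92 = -376
  G = 66 + 5·92 − 6·(-376) = 2782
Option 1 (X + 37):
  X = 92 + 37 = 129
  M = 176 − 6·129 = -598
  G = 66 + 5·129 − 6·(-598) = 4299
Change in G: 4299 − 2782 = 1517

1517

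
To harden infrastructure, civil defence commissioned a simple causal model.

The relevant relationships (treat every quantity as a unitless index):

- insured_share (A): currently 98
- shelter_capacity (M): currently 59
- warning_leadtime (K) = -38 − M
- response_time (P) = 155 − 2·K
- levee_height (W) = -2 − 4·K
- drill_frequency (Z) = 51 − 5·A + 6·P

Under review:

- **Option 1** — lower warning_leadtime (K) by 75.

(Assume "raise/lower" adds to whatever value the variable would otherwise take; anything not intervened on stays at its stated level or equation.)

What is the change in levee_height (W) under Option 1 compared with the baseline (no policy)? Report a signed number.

300

Baseline:
  M = 59
  K = -38 − 59 = -97
  W = -2 − 4·(-97) = 386
Option 1 (K − 75):
  M = 59
  K = -38 − 59 (−75 from intervention) = -172
  W = -2 − 4·(-172) = 686
Change in W: 686 − 386 = 300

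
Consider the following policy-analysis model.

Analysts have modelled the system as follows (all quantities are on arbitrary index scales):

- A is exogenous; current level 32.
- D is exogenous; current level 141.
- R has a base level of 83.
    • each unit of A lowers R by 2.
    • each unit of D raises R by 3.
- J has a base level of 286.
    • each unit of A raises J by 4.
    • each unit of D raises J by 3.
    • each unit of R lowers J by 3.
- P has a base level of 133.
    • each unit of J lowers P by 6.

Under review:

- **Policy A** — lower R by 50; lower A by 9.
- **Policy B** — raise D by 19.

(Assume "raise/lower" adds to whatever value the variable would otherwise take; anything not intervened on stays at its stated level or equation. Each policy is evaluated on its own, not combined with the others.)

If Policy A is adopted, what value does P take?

Policy A (R − 50, A − 9):
  A = 32 − 9 = 23
  D = 141
  R = 83 − 2·23 + 3·141 (−50 from intervention) = 410
  J = 286 + 4·23 + 3·141 − 3·410 = -429
  P = 133 − 6·(-429) = 2707

2707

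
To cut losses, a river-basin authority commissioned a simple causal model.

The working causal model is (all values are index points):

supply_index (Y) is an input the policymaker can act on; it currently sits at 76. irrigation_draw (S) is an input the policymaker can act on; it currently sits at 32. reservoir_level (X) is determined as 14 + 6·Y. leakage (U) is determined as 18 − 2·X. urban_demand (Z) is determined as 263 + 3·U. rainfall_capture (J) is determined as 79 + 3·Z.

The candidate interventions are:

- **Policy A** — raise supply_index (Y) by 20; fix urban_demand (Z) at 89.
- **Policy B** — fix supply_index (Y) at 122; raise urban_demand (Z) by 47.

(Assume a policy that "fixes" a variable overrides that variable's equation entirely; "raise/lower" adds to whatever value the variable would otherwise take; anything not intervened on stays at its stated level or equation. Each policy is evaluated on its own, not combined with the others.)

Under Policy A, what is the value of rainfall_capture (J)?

346

Policy A (Y + 20, Z := 89):
  Y = 76 + 20 = 96
  X = 14 + 6·96 = 590
  U = 18 − 2·590 = -1162
  Z = 89
  J = 79 + 3·89 = 346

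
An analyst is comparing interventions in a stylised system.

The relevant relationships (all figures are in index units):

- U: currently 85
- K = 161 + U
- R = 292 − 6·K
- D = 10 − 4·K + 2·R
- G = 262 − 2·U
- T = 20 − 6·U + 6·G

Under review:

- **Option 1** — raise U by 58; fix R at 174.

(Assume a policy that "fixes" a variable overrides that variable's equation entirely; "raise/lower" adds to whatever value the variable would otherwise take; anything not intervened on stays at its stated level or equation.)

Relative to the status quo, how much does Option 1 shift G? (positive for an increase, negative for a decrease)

Baseline:
  U = 85
  G = 262 − 2·85 = 92
Option 1 (U + 58, R := 174):
  U = 85 + 58 = 143
  G = 262 − 2·143 = -24
Change in G: -24 − 92 = -116

-116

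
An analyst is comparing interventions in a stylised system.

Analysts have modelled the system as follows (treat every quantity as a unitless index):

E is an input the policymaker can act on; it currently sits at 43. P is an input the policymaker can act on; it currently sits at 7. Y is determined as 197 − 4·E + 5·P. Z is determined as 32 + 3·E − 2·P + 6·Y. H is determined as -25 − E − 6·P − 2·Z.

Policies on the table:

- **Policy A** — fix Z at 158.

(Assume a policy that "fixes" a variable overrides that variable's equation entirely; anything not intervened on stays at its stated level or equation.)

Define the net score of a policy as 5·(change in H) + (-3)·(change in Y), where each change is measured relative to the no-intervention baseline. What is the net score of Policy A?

3490

Baseline:
  E = 43
  P = 7
  Y = 197 − 4·43 + 5·7 = 60
  Z = 32 + 3·43 − 2·7 + 6·60 = 507
  H = -25 − 43 − 6·7 − 2·507 = -1124
Policy A (Z := 158):
  E = 43
  P = 7
  Y = 197 − 4·43 + 5·7 = 60
  Z = 158
  H = -25 − 43 − 6·7 − 2·158 = -426
ΔH = -426 − (-1124) = 698; ΔY = 60 − 60 = 0
Score = 5·698 + (-3)·0 = 3490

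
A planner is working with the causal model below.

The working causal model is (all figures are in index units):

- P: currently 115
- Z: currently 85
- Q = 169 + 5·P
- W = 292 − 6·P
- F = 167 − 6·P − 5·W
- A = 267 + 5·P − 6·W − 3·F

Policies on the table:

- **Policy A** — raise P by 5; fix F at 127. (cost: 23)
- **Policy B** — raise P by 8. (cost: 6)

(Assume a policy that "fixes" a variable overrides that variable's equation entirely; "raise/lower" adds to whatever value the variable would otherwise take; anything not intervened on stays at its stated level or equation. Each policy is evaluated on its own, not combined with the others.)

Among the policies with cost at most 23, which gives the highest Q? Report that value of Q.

784

Policy A (P + 5, F := 127):
  P = 115 + 5 = 120
  Q = 169 + 5·120 = 769
Policy B (P + 8):
  P = 115 + 8 = 123
  Q = 169 + 5·123 = 784
Comparing — Policy A: Q=769, Policy B: Q=784. Highest is 784 (Policy B).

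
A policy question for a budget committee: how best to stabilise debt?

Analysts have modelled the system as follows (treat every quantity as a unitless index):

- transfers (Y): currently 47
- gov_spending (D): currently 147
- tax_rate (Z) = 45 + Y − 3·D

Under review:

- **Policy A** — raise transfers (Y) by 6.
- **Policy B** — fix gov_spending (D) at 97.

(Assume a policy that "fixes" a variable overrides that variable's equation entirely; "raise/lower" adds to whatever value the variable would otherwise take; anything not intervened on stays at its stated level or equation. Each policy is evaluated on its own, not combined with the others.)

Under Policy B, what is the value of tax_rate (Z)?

-199

Policy B (D := 97):
  Y = 47
  D = 97
  Z = 45 + 47 − 3·97 = -199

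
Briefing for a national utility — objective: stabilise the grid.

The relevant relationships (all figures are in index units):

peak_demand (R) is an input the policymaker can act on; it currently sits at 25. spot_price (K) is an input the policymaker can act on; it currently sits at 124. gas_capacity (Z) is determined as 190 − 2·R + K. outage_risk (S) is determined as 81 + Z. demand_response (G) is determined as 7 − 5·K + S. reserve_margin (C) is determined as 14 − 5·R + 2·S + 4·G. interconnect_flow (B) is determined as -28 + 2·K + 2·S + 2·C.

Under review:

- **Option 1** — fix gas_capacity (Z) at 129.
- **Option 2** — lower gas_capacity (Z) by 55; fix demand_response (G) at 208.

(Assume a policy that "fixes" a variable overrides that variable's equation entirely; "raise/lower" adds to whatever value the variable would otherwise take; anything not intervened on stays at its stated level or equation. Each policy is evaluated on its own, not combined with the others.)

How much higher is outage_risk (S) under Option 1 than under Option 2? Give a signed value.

-80

Option 1 (Z := 129):
  R = 25
  K = 124
  Z = 129
  S = 81 + 129 = 210
Option 2 (Z − 55, G := 208):
  R = 25
  K = 124
  Z = 190 − 2·25 + 124 (−55 from intervention) = 209
  S = 81 + 209 = 290
S: 210 − 290 = -80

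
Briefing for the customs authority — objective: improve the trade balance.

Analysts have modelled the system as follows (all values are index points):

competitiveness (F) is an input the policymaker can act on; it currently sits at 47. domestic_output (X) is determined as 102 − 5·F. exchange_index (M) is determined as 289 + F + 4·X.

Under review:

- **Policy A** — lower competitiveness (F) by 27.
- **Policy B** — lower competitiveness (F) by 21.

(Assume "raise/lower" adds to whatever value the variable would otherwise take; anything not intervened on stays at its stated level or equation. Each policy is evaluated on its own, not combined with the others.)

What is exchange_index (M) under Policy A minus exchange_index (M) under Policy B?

114

Policy A (F − 27):
  F = 47 − 27 = 20
  X = 102 − 5·20 = 2
  M = 289 + 20 + 4·2 = 317
Policy B (F − 21):
  F = 47 − 21 = 26
  X = 102 − 5·26 = -28
  M = 289 + 26 + 4·(-28) = 203
M: 317 − 203 = 114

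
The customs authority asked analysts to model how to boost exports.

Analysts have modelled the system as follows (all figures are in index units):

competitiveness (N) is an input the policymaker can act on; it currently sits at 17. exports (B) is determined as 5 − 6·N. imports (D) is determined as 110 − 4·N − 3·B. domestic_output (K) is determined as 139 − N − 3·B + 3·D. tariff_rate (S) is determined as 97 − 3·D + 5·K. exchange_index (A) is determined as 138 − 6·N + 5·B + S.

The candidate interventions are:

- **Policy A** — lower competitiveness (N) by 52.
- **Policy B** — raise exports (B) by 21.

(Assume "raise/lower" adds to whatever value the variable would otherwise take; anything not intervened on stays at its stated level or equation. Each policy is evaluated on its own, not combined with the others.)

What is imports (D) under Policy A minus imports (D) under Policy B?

Policy A (N − 52):
  N = 17 − 52 = -35
  B = 5 − 6·(-35) = 215
  D = 110 − 4·(-35) − 3·215 = -395
Policy B (B + 21):
  N = 17
  B = 5 − 6·17 (+21 from intervention) = -76
  D = 110 − 4·17 − 3·(-76) = 270
D: -395 − 270 = -665

-665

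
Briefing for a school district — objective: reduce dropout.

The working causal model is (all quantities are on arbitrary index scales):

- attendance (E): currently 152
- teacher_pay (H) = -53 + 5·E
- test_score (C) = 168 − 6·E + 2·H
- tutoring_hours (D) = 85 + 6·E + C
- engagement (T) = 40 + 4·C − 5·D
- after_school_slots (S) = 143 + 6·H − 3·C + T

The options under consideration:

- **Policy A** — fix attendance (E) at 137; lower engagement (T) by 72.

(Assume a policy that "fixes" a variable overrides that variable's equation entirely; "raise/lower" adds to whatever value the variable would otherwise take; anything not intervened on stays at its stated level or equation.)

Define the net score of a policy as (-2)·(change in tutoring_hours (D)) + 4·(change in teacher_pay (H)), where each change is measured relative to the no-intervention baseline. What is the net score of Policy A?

Baseline:
  E = 152
  H = -53 + 5·152 = 707
  C = 168 − 6·152 + 2·707 = 670
  D = 85 + 6·152 + 670 = 1667
Policy A (E := 137, T − 72):
  E = 137
  H = -53 + 5·137 = 632
  C = 168 − 6·137 + 2·632 = 610
  D = 85 + 6·137 + 610 = 1517
ΔD = 1517 − 1667 = -150; ΔH = 632 − 707 = -75
Score = (-2)·(-150) + 4·(-75) = 0

0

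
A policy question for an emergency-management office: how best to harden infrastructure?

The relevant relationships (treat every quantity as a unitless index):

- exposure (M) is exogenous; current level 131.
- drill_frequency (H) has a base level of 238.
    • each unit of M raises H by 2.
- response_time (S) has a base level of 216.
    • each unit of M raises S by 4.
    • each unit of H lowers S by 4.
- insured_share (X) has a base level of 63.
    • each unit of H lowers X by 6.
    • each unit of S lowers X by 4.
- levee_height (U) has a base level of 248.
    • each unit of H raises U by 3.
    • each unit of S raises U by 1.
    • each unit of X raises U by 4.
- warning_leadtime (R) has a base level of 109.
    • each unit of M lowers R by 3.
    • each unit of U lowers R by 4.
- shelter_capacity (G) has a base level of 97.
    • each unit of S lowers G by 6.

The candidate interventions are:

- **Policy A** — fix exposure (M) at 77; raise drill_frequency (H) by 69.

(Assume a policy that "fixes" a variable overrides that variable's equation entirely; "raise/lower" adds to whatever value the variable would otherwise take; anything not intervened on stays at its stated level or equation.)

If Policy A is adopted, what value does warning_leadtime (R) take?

-42598

Policy A (M := 77, H + 69):
  M = 77
  H = 238 + 2·77 (+69 from intervention) = 461
  S = 216 + 4·77 − 4·461 = -1320
  X = 63 − 6·461 − 4·(-1320) = 2577
  U = 248 + 3·461 + (-1320) + 4·2577 = 10619
  R = 109 − 3·77 − 4·10619 = -42598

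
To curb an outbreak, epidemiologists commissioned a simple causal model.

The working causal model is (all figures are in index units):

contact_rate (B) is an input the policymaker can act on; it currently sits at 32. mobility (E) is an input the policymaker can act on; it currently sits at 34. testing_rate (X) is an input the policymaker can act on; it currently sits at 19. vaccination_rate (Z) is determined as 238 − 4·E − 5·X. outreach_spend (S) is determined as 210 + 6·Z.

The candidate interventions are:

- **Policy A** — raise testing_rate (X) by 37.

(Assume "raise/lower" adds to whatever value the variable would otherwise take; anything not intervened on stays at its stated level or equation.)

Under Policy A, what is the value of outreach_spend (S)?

-858

Policy A (X + 37):
  E = 34
  X = 19 + 37 = 56
  Z = 238 − 4·34 − 5·56 = -178
  S = 210 + 6·(-178) = -858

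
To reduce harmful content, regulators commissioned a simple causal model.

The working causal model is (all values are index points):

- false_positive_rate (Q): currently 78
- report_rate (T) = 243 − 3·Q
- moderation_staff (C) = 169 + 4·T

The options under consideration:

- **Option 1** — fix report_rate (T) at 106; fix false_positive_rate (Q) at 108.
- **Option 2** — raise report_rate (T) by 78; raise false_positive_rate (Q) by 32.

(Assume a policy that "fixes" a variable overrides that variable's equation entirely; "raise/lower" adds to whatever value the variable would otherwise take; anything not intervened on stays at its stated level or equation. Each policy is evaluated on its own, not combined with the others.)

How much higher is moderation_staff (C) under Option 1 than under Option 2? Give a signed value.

460

Option 1 (T := 106, Q := 108):
  Q = 108
  T = 106
  C = 169 + 4·106 = 593
Option 2 (T + 78, Q + 32):
  Q = 78 + 32 = 110
  T = 243 − 3·110 (+78 from intervention) = -9
  C = 169 + 4·(-9) = 133
C: 593 − 133 = 460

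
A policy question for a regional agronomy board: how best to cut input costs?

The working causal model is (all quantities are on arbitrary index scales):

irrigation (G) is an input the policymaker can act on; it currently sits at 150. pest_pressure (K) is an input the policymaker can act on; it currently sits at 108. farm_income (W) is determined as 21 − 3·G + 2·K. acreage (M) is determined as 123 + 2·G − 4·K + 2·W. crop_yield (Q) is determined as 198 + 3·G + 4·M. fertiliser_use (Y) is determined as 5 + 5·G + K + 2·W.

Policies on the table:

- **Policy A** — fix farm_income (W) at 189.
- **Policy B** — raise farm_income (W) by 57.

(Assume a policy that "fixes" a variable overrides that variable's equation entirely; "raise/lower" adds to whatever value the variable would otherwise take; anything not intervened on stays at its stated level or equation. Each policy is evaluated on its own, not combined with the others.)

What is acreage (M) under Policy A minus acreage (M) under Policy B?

Policy A (W := 189):
  G = 150
  K = 108
  W = 189
  M = 123 + 2·150 − 4·108 + 2·189 = 369
Policy B (W + 57):
  G = 150
  K = 108
  W = 21 − 3·150 + 2·108 (+57 from intervention) = -156
  M = 123 + 2·150 − 4·108 + 2·(-156) = -321
M: 369 − (-321) = 690

690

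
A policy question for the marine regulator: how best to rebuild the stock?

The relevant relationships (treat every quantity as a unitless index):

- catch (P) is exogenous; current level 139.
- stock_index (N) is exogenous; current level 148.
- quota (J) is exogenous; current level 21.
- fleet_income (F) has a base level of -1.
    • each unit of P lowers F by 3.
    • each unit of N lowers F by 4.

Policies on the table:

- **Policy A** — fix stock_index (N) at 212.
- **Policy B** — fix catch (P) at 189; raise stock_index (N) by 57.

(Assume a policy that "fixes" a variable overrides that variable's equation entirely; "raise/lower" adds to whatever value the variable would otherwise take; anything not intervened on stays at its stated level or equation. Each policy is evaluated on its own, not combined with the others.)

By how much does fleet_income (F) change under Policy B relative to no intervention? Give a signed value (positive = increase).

Baseline:
  P = 139
  N = 148
  F = -1 − 3·139 − 4·148 = -1010
Policy B (P := 189, N + 57):
  P = 189
  N = 148 + 57 = 205
  F = -1 − 3·189 − 4·205 = -1388
Change in F: -1388 − (-1010) = -378

-378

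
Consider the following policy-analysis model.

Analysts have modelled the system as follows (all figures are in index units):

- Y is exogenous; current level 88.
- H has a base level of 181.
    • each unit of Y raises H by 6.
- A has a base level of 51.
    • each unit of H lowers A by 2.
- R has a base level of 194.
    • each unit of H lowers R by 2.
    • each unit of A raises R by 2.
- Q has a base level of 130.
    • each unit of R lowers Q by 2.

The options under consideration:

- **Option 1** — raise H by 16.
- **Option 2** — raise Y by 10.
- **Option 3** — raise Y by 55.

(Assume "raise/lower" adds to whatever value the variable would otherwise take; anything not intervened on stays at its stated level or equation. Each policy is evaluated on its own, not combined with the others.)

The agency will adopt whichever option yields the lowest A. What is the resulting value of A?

-2027

Option 1 (H + 16):
  Y = 88
  H = 181 + 6·88 (+16 from intervention) = 725
  A = 51 − 2·725 = -1399
Option 2 (Y + 10):
  Y = 88 + 10 = 98
  H = 181 + 6·98 = 769
  A = 51 − 2·769 = -1487
Option 3 (Y + 55):
  Y = 88 + 55 = 143
  H = 181 + 6·143 = 1039
  A = 51 − 2·1039 = -2027
Comparing — Option 1: A=-1399, Option 2: A=-1487, Option 3: A=-2027. Lowest is -2027 (Option 3).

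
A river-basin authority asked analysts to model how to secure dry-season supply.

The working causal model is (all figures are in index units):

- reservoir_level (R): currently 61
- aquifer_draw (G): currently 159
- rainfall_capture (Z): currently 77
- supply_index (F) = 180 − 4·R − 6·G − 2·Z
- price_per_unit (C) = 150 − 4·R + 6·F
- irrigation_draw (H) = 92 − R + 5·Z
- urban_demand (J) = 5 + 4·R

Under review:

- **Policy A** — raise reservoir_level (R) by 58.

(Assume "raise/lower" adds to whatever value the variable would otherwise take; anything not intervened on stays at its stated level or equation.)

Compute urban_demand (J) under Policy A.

481

Policy A (R + 58):
  R = 61 + 58 = 119
  J = 5 + 4·119 = 481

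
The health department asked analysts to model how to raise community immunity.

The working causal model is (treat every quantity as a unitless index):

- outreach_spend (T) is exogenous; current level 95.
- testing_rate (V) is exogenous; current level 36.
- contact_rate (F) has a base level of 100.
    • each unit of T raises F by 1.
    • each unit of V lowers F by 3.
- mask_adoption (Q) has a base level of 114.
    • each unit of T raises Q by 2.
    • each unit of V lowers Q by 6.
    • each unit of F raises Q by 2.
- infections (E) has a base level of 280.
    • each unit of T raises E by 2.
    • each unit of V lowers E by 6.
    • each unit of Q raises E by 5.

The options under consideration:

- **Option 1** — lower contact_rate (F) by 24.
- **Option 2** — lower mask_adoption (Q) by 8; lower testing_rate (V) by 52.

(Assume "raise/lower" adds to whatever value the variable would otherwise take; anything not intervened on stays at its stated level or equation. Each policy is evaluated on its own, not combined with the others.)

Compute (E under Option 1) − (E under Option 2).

-3632

Option 1 (F − 24):
  T = 95
  V = 36
  F = 100 + 95 − 3·36 (−24 from intervention) = 63
  Q = 114 + 2·95 − 6·36 + 2·63 = 214
  E = 280 + 2·95 − 6·36 + 5·214 = 1324
Option 2 (Q − 8, V − 52):
  T = 95
  V = 36 − 52 = -16
  F = 100 + 95 − 3·(-16) = 243
  Q = 114 + 2·95 − 6·(-16) + 2·243 (−8 from intervention) = 878
  E = 280 + 2·95 − 6·(-16) + 5·878 = 4956
E: 1324 − 4956 = -3632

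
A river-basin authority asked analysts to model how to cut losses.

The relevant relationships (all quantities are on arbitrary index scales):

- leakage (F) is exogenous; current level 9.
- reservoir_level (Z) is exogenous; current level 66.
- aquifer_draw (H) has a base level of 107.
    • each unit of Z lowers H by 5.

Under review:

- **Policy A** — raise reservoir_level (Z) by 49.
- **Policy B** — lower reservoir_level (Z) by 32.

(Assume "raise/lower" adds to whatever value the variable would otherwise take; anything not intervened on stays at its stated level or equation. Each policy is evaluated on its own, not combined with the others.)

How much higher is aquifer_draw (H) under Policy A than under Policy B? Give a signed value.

-405

Policy A (Z + 49):
  Z = 66 + 49 = 115
  H = 107 − 5·115 = -468
Policy B (Z − 32):
  Z = 66 − 32 = 34
  H = 107 − 5·34 = -63
H: -468 − (-63) = -405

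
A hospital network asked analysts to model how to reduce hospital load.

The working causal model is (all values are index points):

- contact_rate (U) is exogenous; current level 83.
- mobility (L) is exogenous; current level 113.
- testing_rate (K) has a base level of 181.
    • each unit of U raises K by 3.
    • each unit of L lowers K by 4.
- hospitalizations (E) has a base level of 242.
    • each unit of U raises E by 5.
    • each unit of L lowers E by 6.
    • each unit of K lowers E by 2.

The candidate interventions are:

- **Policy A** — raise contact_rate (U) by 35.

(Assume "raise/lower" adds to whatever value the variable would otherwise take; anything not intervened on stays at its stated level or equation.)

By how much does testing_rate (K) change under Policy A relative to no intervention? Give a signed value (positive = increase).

105

Baseline:
  U = 83
  L = 113
  K = 181 + 3·83 − 4·113 = -22
Policy A (U + 35):
  U = 83 + 35 = 118
  L = 113
  K = 181 + 3·118 − 4·113 = 83
Change in K: 83 − (-22) = 105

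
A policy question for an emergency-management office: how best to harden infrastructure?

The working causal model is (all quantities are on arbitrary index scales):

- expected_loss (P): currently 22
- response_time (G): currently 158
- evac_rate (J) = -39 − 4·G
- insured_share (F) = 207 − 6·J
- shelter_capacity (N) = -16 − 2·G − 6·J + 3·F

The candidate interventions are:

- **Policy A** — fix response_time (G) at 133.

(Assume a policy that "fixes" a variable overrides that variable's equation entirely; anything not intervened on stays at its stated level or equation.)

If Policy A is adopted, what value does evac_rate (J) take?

-571

Policy A (G := 133):
  G = 133
  J = -39 − 4·133 = -571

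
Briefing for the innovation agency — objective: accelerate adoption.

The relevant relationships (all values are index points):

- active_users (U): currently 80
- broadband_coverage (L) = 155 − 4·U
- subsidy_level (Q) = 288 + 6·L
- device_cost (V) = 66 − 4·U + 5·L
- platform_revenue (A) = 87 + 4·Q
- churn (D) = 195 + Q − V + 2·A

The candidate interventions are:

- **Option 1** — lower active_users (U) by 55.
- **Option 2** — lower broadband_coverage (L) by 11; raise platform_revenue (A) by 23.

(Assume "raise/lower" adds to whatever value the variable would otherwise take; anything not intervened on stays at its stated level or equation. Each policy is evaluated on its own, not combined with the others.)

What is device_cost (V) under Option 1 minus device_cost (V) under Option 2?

1375

Option 1 (U − 55):
  U = 80 − 55 = 25
  L = 155 − 4·25 = 55
  V = 66 − 4·25 + 5·55 = 241
Option 2 (L − 11, A + 23):
  U = 80
  L = 155 − 4·80 (−11 from intervention) = -176
  V = 66 − 4·80 + 5·(-176) = -1134
V: 241 − (-1134) = 1375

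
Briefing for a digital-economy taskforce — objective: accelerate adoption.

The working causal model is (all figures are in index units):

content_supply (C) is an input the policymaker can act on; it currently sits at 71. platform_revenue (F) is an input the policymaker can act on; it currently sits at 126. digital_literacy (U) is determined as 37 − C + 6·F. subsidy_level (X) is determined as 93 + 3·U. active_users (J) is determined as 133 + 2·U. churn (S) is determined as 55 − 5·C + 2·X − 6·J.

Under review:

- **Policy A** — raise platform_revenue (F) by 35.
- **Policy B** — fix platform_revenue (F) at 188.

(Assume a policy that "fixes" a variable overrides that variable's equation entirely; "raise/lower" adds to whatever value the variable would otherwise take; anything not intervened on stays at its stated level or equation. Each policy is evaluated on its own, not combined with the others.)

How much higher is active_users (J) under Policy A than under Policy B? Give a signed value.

Policy A (F + 35):
  C = 71
  F = 126 + 35 = 161
  U = 37 − 71 + 6·161 = 932
  J = 133 + 2·932 = 1997
Policy B (F := 188):
  C = 71
  F = 188
  U = 37 − 71 + 6·188 = 1094
  J = 133 + 2·1094 = 2321
J: 1997 − 2321 = -324

-324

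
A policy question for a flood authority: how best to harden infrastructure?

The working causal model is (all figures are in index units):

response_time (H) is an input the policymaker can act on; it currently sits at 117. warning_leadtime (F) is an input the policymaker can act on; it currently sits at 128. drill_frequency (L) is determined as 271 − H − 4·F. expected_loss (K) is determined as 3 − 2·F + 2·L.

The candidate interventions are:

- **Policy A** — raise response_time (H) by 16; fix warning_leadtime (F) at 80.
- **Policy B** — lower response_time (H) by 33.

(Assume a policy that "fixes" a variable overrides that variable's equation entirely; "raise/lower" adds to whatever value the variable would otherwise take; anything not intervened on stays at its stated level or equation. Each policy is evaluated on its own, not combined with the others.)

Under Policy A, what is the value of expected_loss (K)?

-521

Policy A (H + 16, F := 80):
  H = 117 + 16 = 133
  F = 80
  L = 271 − 133 − 4·80 = -182
  K = 3 − 2·80 + 2·(-182) = -521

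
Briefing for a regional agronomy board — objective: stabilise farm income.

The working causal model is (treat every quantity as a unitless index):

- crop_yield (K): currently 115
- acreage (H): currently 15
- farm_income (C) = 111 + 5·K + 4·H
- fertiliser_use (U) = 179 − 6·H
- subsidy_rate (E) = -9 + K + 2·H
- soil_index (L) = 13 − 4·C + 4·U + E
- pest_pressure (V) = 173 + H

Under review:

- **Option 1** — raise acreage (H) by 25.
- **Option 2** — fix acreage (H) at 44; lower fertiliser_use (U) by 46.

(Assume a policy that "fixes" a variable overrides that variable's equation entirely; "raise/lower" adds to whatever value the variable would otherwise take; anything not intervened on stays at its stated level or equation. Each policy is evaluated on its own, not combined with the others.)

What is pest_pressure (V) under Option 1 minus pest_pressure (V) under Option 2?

Option 1 (H + 25):
  H = 15 + 25 = 40
  V = 173 + 40 = 213
Option 2 (H := 44, U − 46):
  H = 44
  V = 173 + 44 = 217
V: 213 − 217 = -4

-4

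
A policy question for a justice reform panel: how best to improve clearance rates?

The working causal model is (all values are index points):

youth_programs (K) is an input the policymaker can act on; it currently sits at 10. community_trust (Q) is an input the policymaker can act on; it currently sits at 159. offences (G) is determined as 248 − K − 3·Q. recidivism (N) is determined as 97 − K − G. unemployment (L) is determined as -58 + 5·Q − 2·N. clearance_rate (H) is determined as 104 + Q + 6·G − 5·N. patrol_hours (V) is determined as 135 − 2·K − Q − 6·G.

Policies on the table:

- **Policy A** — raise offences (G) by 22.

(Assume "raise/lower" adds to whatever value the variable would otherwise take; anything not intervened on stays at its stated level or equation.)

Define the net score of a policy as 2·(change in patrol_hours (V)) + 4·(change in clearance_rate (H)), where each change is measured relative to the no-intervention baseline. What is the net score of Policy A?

704

Baseline:
  K = 10
  Q = 159
  G = 248 − 10 − 3·159 = -239
  N = 97 − 10 − (-239) = 326
  H = 104 + 159 + 6·(-239) − 5·326 = -2801
  V = 135 − 2·10 − 159 − 6·(-239) = 1390
Policy A (G + 22):
  K = 10
  Q = 159
  G = 248 − 10 − 3·159 (+22 from intervention) = -217
  N = 97 − 10 − (-217) = 304
  H = 104 + 159 + 6·(-217) − 5·304 = -2559
  V = 135 − 2·10 − 159 − 6·(-217) = 1258
ΔV = 1258 − 1390 = -132; ΔH = -2559 − (-2801) = 242
Score = 2·(-132) + 4·242 = 704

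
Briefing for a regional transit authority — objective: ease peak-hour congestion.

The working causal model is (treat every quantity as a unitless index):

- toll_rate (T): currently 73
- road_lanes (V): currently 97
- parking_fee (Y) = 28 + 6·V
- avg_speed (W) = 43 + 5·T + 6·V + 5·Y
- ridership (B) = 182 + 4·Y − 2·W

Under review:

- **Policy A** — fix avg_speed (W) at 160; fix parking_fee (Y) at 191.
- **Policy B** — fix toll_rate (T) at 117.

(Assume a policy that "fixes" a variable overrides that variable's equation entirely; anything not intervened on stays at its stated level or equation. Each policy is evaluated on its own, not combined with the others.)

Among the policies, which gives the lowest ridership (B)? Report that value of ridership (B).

Policy A (W := 160, Y := 191):
  T = 73
  V = 97
  Y = 191
  W = 160
  B = 182 + 4·191 − 2·160 = 626
Policy B (T := 117):
  T = 117
  V = 97
  Y = 28 + 6·97 = 610
  W = 43 + 5·117 + 6·97 + 5·610 = 4260
  B = 182 + 4·610 − 2·4260 = -5898
Comparing — Policy A: B=626, Policy B: B=-5898. Lowest is -5898 (Policy B).

-5898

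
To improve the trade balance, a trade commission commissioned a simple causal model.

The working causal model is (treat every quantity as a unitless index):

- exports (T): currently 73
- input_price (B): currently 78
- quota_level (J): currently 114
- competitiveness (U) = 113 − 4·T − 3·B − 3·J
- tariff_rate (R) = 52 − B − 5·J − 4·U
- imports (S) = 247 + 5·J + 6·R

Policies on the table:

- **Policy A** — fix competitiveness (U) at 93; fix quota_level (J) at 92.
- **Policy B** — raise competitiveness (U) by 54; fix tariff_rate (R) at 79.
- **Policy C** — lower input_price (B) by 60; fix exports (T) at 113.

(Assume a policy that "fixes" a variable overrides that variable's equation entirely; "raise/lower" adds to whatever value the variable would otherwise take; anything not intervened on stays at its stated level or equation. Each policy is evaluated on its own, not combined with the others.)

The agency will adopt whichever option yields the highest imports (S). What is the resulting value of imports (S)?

15241

Policy A (U := 93, J := 92):
  T = 73
  B = 78
  J = 92
  U = 93
  R = 52 − 78 − 5·92 − 4·93 = -858
  S = 247 + 5·92 + 6·(-858) = -4441
Policy B (U + 54, R := 79):
  T = 73
  B = 78
  J = 114
  U = 113 − 4·73 − 3·78 − 3·114 (+54 from intervention) = -701
  R = 79
  S = 247 + 5·114 + 6·79 = 1291
Policy C (B − 60, T := 113):
  T = 113
  B = 78 − 60 = 18
  J = 114
  U = 113 − 4·113 − 3·18 − 3·114 = -735
  R = 52 − 18 − 5·114 − 4·(-735) = 2404
  S = 247 + 5·114 + 6·2404 = 15241
Comparing — Policy A: S=-4441, Policy B: S=1291, Policy C: S=15241. Highest is 15241 (Policy C).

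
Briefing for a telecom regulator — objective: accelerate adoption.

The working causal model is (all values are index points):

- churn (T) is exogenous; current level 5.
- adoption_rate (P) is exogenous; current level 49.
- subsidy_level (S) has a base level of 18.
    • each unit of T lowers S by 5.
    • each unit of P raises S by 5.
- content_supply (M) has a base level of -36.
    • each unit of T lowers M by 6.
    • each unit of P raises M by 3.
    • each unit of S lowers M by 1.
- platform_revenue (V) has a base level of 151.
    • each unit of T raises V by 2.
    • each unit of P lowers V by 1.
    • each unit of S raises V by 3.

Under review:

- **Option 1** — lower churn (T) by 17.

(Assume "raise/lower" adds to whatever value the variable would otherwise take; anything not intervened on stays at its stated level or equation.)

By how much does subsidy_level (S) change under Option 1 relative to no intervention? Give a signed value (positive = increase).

Baseline:
  T = 5
  P = 49
  S = 18 − 5·5 + 5·49 = 238
Option 1 (T − 17):
  T = 5 − 17 = -12
  P = 49
  S = 18 − 5·(-12) + 5·49 = 323
Change in S: 323 − 238 = 85

85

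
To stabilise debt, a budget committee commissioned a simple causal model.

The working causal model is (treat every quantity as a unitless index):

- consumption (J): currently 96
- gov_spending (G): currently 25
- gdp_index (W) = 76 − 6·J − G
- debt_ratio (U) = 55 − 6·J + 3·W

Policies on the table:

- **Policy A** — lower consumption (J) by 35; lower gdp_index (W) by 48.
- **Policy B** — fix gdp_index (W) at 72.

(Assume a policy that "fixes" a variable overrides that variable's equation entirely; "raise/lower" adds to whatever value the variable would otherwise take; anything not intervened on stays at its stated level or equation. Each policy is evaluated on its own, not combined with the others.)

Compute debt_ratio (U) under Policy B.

-305

Policy B (W := 72):
  J = 96
  G = 25
  W = 72
  U = 55 − 6·96 + 3·72 = -305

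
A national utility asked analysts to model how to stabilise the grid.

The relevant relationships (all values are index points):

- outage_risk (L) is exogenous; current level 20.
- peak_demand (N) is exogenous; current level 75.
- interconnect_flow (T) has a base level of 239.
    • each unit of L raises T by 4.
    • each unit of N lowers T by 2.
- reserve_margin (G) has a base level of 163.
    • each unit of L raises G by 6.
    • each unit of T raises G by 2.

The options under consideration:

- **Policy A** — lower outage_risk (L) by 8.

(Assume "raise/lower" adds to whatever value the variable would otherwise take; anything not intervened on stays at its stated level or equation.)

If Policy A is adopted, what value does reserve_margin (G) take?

Policy A (L − 8):
  L = 20 − 8 = 12
  N = 75
  T = 239 + 4·12 − 2·75 = 137
  G = 163 + 6·12 + 2·137 = 509

509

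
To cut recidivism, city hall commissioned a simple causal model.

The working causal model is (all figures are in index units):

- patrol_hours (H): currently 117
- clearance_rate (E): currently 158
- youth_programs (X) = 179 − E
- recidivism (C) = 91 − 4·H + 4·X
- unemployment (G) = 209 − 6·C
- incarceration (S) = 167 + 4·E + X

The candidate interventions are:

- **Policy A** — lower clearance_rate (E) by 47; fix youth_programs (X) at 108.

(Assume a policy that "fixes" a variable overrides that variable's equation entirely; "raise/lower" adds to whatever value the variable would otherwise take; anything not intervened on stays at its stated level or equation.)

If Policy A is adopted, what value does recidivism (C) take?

55

Policy A (E − 47, X := 108):
  H = 117
  E = 158 − 47 = 111
  X = 108
  C = 91 − 4·117 + 4·108 = 55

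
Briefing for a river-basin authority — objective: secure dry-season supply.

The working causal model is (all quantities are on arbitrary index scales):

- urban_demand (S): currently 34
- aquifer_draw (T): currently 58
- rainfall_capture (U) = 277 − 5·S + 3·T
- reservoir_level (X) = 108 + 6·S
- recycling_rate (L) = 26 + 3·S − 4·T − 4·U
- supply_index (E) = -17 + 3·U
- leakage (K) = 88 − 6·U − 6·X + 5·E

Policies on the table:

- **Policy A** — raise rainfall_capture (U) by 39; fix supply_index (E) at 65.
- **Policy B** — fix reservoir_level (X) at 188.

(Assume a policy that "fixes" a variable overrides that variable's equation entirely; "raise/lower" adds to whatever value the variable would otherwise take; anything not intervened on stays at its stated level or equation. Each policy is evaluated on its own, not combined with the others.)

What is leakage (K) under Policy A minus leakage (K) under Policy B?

-4783

Policy A (U + 39, E := 65):
  S = 34
  T = 58
  U = 277 − 5·34 + 3·58 (+39 from intervention) = 320
  X = 108 + 6·34 = 312
  E = 65
  K = 88 − 6·320 − 6·312 + 5·65 = -3379
Policy B (X := 188):
  S = 34
  T = 58
  U = 277 − 5·34 + 3·58 = 281
  X = 188
  E = -17 + 3·281 = 826
  K = 88 − 6·281 − 6·188 + 5·826 = 1404
K: -3379 − 1404 = -4783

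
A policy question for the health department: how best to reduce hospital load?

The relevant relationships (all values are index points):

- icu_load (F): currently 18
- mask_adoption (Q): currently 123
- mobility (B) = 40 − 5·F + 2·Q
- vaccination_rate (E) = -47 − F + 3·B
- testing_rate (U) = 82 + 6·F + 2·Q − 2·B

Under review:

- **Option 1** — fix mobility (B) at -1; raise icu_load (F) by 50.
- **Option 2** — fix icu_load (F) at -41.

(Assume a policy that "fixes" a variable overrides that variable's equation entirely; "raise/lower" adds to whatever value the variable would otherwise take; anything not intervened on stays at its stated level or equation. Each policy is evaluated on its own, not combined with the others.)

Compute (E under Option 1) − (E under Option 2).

-1585

Option 1 (B := -1, F + 50):
  F = 18 + 50 = 68
  Q = 123
  B = -1
  E = -47 − 68 + 3·(-1) = -118
Option 2 (F := -41):
  F = -41
  Q = 123
  B = 40 − 5·(-41) + 2·123 = 491
  E = -47 − (-41) + 3·491 = 1467
E: -118 − 1467 = -1585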